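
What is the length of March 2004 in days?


March 2004

31 days


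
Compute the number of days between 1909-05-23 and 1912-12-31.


From 1909-05-23 to 1912-12-31
1909-05-23: days before May = 31 + 28 + 31 + 30 = 120 (1909 is not a leap year); day of year = 120 + 23 = 143
1912-12-31: days before December = 31 + 29 + 31 + 30 + 31 + 30 + 31 + 31 + 30 + 31 + 30 = 335 (1912 is a leap year); day of year = 335 + 31 = 366
Rest of 1909: 365 - 143 = 222
Full years 1910 (365), 1911 (365): 730
Total = 222 + 730 + 366 = 1318

1318 days


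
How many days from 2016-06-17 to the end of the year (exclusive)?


Day of year: 169 of 366
Remaining = 366 - 169

197 days


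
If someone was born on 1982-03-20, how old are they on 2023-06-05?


Birth: 1982-03-20
Reference: 2023-06-05
Year difference: 2023 - 1982 = 41

41 years old


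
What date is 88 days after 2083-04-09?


Start: 2083-04-09, add 88 days
April 2083 has 30 days: 30 - 9 = 21 days to April 30 -> 67 left
May 2083 has 31 days -> 36 left
June 2083 has 30 days -> 6 left
July 2083: 6 <= 31 -> lands on July 6

Result: 2083-07-06


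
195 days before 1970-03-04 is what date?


Start: 1970-03-04, subtract 195 days
Back 4 days from March 4 reaches February 28, 1970 -> 191 left
February 1970 has 28 days -> back to January 31, 1970 -> 163 left
January 1970 has 31 days -> back to December 31, 1969 -> 132 left
December 1969 has 31 days -> back to November 30, 1969 -> 101 left
November 1969 has 30 days -> back to October 31, 1969 -> 71 left
October 1969 has 31 days -> back to September 30, 1969 -> 40 left
September 1969 has 30 days -> back to August 31, 1969 -> 10 left
August 1969: 31 - 10 = 21 -> lands on August 21

Result: 1969-08-21


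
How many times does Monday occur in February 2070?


February 2070 has 28 days
Anchor: Jan 1, 2070. With p = 2070 - 1 = 2069: (p + p//4 - p//100 + p//400) mod 7 = (2069 + 517 - 20 + 5) mod 7 = 2571 mod 7 = 2 -> Wednesday (Mon=0 ... Sun=6)
Days before February (Jan): 31; February 1 index = (2 + 31) mod 7 = 5 -> Saturday
First Monday is February 3
Mondays: 3, 10, 17, 24

4 Mondays


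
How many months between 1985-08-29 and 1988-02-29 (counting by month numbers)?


From August 1985 to February 1988
3 years * 12 = 36 months, minus 6 months = 30

30 months


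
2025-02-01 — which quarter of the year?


Month: February (month 2)
Q1: Jan-Mar, Q2: Apr-Jun, Q3: Jul-Sep, Q4: Oct-Dec

Q1


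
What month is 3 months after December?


December is month 12
12 + 3 = 15; wrap: 15 - 12 = 3

March


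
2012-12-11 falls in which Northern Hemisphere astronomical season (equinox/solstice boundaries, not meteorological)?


Date: December 11
Astronomical Autumn (approx.; exact equinox/solstice day varies by year): September 22 to December 20
December 11 falls within the Autumn window

Autumn


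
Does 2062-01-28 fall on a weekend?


Anchor: Jan 1, 2062. With p = 2062 - 1 = 2061: (p + p//4 - p//100 + p//400) mod 7 = (2061 + 515 - 20 + 5) mod 7 = 2561 mod 7 = 6 -> Sunday (Mon=0 ... Sun=6)
Day of year: 28; offset = 27
Weekday index = (6 + 27) mod 7 = 5 -> Saturday
Weekend days: Saturday, Sunday

Yes


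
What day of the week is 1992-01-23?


Date: January 23, 1992
Anchor: Jan 1, 1992. With p = 1992 - 1 = 1991: (p + p//4 - p//100 + p//400) mod 7 = (1991 + 497 - 19 + 4) mod 7 = 2473 mod 7 = 2 -> Wednesday (Mon=0 ... Sun=6)
Days into year = 23 - 1 = 22
Weekday index = (2 + 22) mod 7 = 3

Day of the week: Thursday


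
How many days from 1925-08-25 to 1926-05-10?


From 1925-08-25 to 1926-05-10
1925-08-25: days before August = 31 + 28 + 31 + 30 + 31 + 30 + 31 = 212 (1925 is not a leap year); day of year = 212 + 25 = 237
1926-05-10: days before May = 31 + 28 + 31 + 30 = 120 (1926 is not a leap year); day of year = 120 + 10 = 130
Rest of 1925: 365 - 237 = 128
Total = 128 + 130 = 258

258 days


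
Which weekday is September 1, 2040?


Target: September 1, 2040
Anchor: Jan 1, 2040. With p = 2040 - 1 = 2039: (p + p//4 - p//100 + p//400) mod 7 = (2039 + 509 - 20 + 5) mod 7 = 2533 mod 7 = 6 -> Sunday (Mon=0 ... Sun=6)
Days before September (Jan-Aug): 244 days
Weekday index = (6 + 244) mod 7 = 5

Saturday


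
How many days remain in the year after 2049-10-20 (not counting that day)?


Day of year: 293 of 365
Remaining = 365 - 293

72 days


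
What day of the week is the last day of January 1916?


January 1916 has 31 days
Anchor: Jan 1, 1916. With p = 1916 - 1 = 1915: (p + p//4 - p//100 + p//400) mod 7 = (1915 + 478 - 19 + 4) mod 7 = 2378 mod 7 = 5 -> Saturday (Mon=0 ... Sun=6)
January 1 is the anchor itself -> Saturday
Last day offset: 31 - 1 = 30 days
Weekday index = (5 + 30) mod 7 = 0

Monday, January 31


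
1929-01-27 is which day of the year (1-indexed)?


Date: January 27, 1929
No months before January
Plus 27 days in January

Day of year: 27


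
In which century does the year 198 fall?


Century = (year - 1) // 100 + 1
= (198 - 1) // 100 + 1
= 197 // 100 + 1
= 1 + 1

2nd century


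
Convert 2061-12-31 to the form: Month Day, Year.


ISO 2061-12-31 parses as year=2061, month=12, day=31
Month 12 -> December

December 31, 2061


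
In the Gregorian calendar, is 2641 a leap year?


Gregorian leap year rule: divisible by 4, but not by 100, unless also by 400.
2641 is not divisible by 4 -> not a leap year

No


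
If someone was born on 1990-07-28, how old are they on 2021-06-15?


Birth: 1990-07-28
Reference: 2021-06-15
Year difference: 2021 - 1990 = 31
Birthday not yet reached in 2021, subtract 1

30 years old


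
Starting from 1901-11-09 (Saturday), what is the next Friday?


Current: Saturday
Target: Friday
Days ahead: 6

Next Friday: 1901-11-15


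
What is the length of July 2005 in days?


July 2005

31 days


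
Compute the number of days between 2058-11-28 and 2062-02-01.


From 2058-11-28 to 2062-02-01
2058-11-28: days before November = 31 + 28 + 31 + 30 + 31 + 30 + 31 + 31 + 30 + 31 = 304 (2058 is not a leap year); day of year = 304 + 28 = 332
2062-02-01: days before February = 31; day of year = 31 + 1 = 32
Rest of 2058: 365 - 332 = 33
Full years 2059 (365), 2060 (366), 2061 (365): 1096
Total = 33 + 1096 + 32 = 1161

1161 days


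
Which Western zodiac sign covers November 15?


Date: November 15
Conventional tropical zodiac dates: Scorpio from October 23 onward; Sagittarius starts November 22
November 15 falls within the Scorpio range

Scorpio


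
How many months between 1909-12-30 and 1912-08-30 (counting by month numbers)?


From December 1909 to August 1912
3 years * 12 = 36 months, minus 4 months = 32

32 months


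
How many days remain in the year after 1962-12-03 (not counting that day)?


Day of year: 337 of 365
Remaining = 365 - 337

28 days


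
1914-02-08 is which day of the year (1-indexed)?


Date: February 8, 1914
Days in months 1 through 1: 31
Plus 8 days in February

Day of year: 39


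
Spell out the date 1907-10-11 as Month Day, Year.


ISO 1907-10-11 parses as year=1907, month=10, day=11
Month 10 -> October

October 11, 1907


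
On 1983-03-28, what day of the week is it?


Date: March 28, 1983
Anchor: Jan 1, 1983. With p = 1983 - 1 = 1982: (p + p//4 - p//100 + p//400) mod 7 = (1982 + 495 - 19 + 4) mod 7 = 2462 mod 7 = 5 -> Saturday (Mon=0 ... Sun=6)
Days before March (Jan-Feb): 59; offset = 59 + 28 - 1 = 86
Weekday index = (5 + 86) mod 7 = 0

Day of the week: Monday


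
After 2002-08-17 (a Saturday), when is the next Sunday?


Current: Saturday
Target: Sunday
Days ahead: 1

Next Sunday: 2002-08-18


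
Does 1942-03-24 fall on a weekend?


Anchor: Jan 1, 1942. With p = 1942 - 1 = 1941: (p + p//4 - p//100 + p//400) mod 7 = (1941 + 485 - 19 + 4) mod 7 = 2411 mod 7 = 3 -> Thursday (Mon=0 ... Sun=6)
Day of year: 83; offset = 82
Weekday index = (3 + 82) mod 7 = 1 -> Tuesday
Weekend days: Saturday, Sunday

No


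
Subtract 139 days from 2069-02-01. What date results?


Start: 2069-02-01, subtract 139 days
Back 1 day from February 1 reaches January 31, 2069 -> 138 left
January 2069 has 31 days -> back to December 31, 2068 -> 107 left
December 2068 has 31 days -> back to November 30, 2068 -> 76 left
November 2068 has 30 days -> back to October 31, 2068 -> 46 left
October 2068 has 31 days -> back to September 30, 2068 -> 15 left
September 2068: 30 - 15 = 15 -> lands on September 15

Result: 2068-09-15


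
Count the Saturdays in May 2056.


May 2056 has 31 days
Anchor: Jan 1, 2056. With p = 2056 - 1 = 2055: (p + p//4 - p//100 + p//400) mod 7 = (2055 + 513 - 20 + 5) mod 7 = 2553 mod 7 = 5 -> Saturday (Mon=0 ... Sun=6)
Days before May (Jan-Apr): 121; May 1 index = (5 + 121) mod 7 = 0 -> Monday
First Saturday is May 6
Saturdays: 6, 13, 20, 27

4 Saturdays


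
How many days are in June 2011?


June 2011

30 days


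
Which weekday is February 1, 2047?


Target: February 1, 2047
Anchor: Jan 1, 2047. With p = 2047 - 1 = 2046: (p + p//4 - p//100 + p//400) mod 7 = (2046 + 511 - 20 + 5) mod 7 = 2542 mod 7 = 1 -> Tuesday (Mon=0 ... Sun=6)
Days before February (Jan): 31 days
Weekday index = (1 + 31) mod 7 = 4

Friday


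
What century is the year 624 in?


Century = (year - 1) // 100 + 1
= (624 - 1) // 100 + 1
= 623 // 100 + 1
= 6 + 1

7th century


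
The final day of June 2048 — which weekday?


June 2048 has 30 days
Anchor: Jan 1, 2048. With p = 2048 - 1 = 2047: (p + p//4 - p//100 + p//400) mod 7 = (2047 + 511 - 20 + 5) mod 7 = 2543 mod 7 = 2 -> Wednesday (Mon=0 ... Sun=6)
Days before June (Jan-May): 152; June 1 index = (2 + 152) mod 7 = 0 -> Monday
Last day offset: 30 - 1 = 29 days
Weekday index = (0 + 29) mod 7 = 1

Tuesday, June 30


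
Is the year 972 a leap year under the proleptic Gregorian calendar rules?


Gregorian leap year rule: divisible by 4, but not by 100, unless also by 400.
972 is divisible by 4 but not 100 -> leap year

Yes


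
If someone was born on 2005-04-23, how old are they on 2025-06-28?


Birth: 2005-04-23
Reference: 2025-06-28
Year difference: 2025 - 2005 = 20

20 years old


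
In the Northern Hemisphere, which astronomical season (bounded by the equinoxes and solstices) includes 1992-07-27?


Date: July 27
Astronomical Summer (approx.; exact equinox/solstice day varies by year): June 21 to September 21
July 27 falls within the Summer window

Summer


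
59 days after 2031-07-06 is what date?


Start: 2031-07-06, add 59 days
July 2031 has 31 days: 31 - 6 = 25 days to July 31 -> 34 left
August 2031 has 31 days -> 3 left
September 2031: 3 <= 30 -> lands on September 3

Result: 2031-09-03


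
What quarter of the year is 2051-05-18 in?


Month: May (month 5)
Q1: Jan-Mar, Q2: Apr-Jun, Q3: Jul-Sep, Q4: Oct-Dec

Q2


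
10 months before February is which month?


February is month 2
2 - 10 = -8; wrap: -8 + 12 = 4

April


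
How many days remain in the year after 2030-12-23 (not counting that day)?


Day of year: 357 of 365
Remaining = 365 - 357

8 days


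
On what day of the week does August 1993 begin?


Target: August 1, 1993
Anchor: Jan 1, 1993. With p = 1993 - 1 = 1992: (p + p//4 - p//100 + p//400) mod 7 = (1992 + 498 - 19 + 4) mod 7 = 2475 mod 7 = 4 -> Friday (Mon=0 ... Sun=6)
Days before August (Jan-Jul): 212 days
Weekday index = (4 + 212) mod 7 = 6

Sunday


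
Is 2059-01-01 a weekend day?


Anchor: Jan 1, 2059. With p = 2059 - 1 = 2058: (p + p//4 - p//100 + p//400) mod 7 = (2058 + 514 - 20 + 5) mod 7 = 2557 mod 7 = 2 -> Wednesday (Mon=0 ... Sun=6)
Day of year: 1; offset = 0
Weekday index = (2 + 0) mod 7 = 2 -> Wednesday
Weekend days: Saturday, Sunday

No


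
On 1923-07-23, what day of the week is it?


Date: July 23, 1923
Anchor: Jan 1, 1923. With p = 1923 - 1 = 1922: (p + p//4 - p//100 + p//400) mod 7 = (1922 + 480 - 19 + 4) mod 7 = 2387 mod 7 = 0 -> Monday (Mon=0 ... Sun=6)
Days before July (Jan-Jun): 181; offset = 181 + 23 - 1 = 203
Weekday index = (0 + 203) mod 7 = 0

Day of the week: Monday


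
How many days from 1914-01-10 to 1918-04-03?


From 1914-01-10 to 1918-04-03
1914-01-10: day of year = 10
1918-04-03: days before April = 31 + 28 + 31 = 90 (1918 is not a leap year); day of year = 90 + 3 = 93
Rest of 1914: 365 - 10 = 355
Full years 1915 (365), 1916 (366), 1917 (365): 1096
Total = 355 + 1096 + 93 = 1544

1544 days


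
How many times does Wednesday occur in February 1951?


February 1951 has 28 days
Anchor: Jan 1, 1951. With p = 1951 - 1 = 1950: (p + p//4 - p//100 + p//400) mod 7 = (1950 + 487 - 19 + 4) mod 7 = 2422 mod 7 = 0 -> Monday (Mon=0 ... Sun=6)
Days before February (Jan): 31; February 1 index = (0 + 31) mod 7 = 3 -> Thursday
First Wednesday is February 7
Wednesdays: 7, 14, 21, 28

4 Wednesdays


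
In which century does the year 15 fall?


Century = (year - 1) // 100 + 1
= (15 - 1) // 100 + 1
= 14 // 100 + 1
= 0 + 1

1st century


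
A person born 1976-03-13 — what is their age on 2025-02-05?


Birth: 1976-03-13
Reference: 2025-02-05
Year difference: 2025 - 1976 = 49
Birthday not yet reached in 2025, subtract 1

48 years old


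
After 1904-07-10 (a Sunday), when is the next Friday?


Current: Sunday
Target: Friday
Days ahead: 5

Next Friday: 1904-07-15


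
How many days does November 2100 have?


November 2100

30 days


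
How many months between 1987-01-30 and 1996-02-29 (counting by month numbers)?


From January 1987 to February 1996
9 years * 12 = 108 months, plus 1 month = 109

109 months


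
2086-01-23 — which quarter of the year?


Month: January (month 1)
Q1: Jan-Mar, Q2: Apr-Jun, Q3: Jul-Sep, Q4: Oct-Dec

Q1


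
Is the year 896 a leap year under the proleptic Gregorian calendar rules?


Gregorian leap year rule: divisible by 4, but not by 100, unless also by 400.
896 is divisible by 4 but not 100 -> leap year

Yes


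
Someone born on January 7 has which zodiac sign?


Date: January 7
Conventional tropical zodiac dates: Capricorn from December 22 onward; Aquarius starts January 20
January 7 falls within the Capricorn range

Capricorn


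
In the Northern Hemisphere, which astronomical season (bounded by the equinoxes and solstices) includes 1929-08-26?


Date: August 26
Astronomical Summer (approx.; exact equinox/solstice day varies by year): June 21 to September 21
August 26 falls within the Summer window

Summer


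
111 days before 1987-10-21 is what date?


Start: 1987-10-21, subtract 111 days
Back 21 days from October 21 reaches September 30, 1987 -> 90 left
September 1987 has 30 days -> back to August 31, 1987 -> 60 left
August 1987 has 31 days -> back to July 31, 1987 -> 29 left
July 1987: 31 - 29 = 2 -> lands on July 2

Result: 1987-07-02


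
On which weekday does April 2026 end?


April 2026 has 30 days
Anchor: Jan 1, 2026. With p = 2026 - 1 = 2025: (p + p//4 - p//100 + p//400) mod 7 = (2025 + 506 - 20 + 5) mod 7 = 2516 mod 7 = 3 -> Thursday (Mon=0 ... Sun=6)
Days before April (Jan-Mar): 90; April 1 index = (3 + 90) mod 7 = 2 -> Wednesday
Last day offset: 30 - 1 = 29 days
Weekday index = (2 + 29) mod 7 = 3

Thursday, April 30


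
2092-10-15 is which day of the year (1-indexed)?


Date: October 15, 2092
Days in months 1 through 9: 274
Plus 15 days in October

Day of year: 289


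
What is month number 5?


Month 5 of 12

May


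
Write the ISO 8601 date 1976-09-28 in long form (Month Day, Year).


ISO 1976-09-28 parses as year=1976, month=09, day=28
Month 9 -> September

September 28, 1976


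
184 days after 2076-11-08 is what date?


Start: 2076-11-08, add 184 days
November 2076 has 30 days: 30 - 8 = 22 days to November 30 -> 162 left
December 2076 has 31 days -> 131 left
January 2077 has 31 days -> 100 left
February 2077 has 28 days -> 72 left
March 2077 has 31 days -> 41 left
April 2077 has 30 days -> 11 left
May 2077: 11 <= 31 -> lands on May 11

Result: 2077-05-11


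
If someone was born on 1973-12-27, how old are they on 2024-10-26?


Birth: 1973-12-27
Reference: 2024-10-26
Year difference: 2024 - 1973 = 51
Birthday not yet reached in 2024, subtract 1

50 years old


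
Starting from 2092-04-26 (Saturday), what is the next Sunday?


Current: Saturday
Target: Sunday
Days ahead: 1

Next Sunday: 2092-04-27


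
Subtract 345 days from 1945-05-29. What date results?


Start: 1945-05-29, subtract 345 days
Back 29 days from May 29 reaches April 30, 1945 -> 316 left
April 1945 has 30 days -> back to March 31, 1945 -> 286 left
March 1945 has 31 days -> back to February 28, 1945 -> 255 left
February 1945 has 28 days -> back to January 31, 1945 -> 227 left
January 1945 has 31 days -> back to December 31, 1944 -> 196 left
December 1944 has 31 days -> back to November 30, 1944 -> 165 left
November 1944 has 30 days -> back to October 31, 1944 -> 135 left
October 1944 has 31 days -> back to September 30, 1944 -> 104 left
September 1944 has 30 days -> back to August 31, 1944 -> 74 left
August 1944 has 31 days -> back to July 31, 1944 -> 43 left
July 1944 has 31 days -> back to June 30, 1944 -> 12 left
June 1944: 30 - 12 = 18 -> lands on June 18

Result: 1944-06-18


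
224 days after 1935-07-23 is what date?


Start: 1935-07-23, add 224 days
July 1935 has 31 days: 31 - 23 = 8 days to July 31 -> 216 left
August 1935 has 31 days -> 185 left
September 1935 has 30 days -> 155 left
October 1935 has 31 days -> 124 left
November 1935 has 30 days -> 94 left
December 1935 has 31 days -> 63 left
January 1936 has 31 days -> 32 left
February 1936 has 29 days -> 3 left
March 1936: 3 <= 31 -> lands on March 3

Result: 1936-03-03


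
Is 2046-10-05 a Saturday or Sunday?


Anchor: Jan 1, 2046. With p = 2046 - 1 = 2045: (p + p//4 - p//100 + p//400) mod 7 = (2045 + 511 - 20 + 5) mod 7 = 2541 mod 7 = 0 -> Monday (Mon=0 ... Sun=6)
Day of year: 278; offset = 277
Weekday index = (0 + 277) mod 7 = 4 -> Friday
Weekend days: Saturday, Sunday

No


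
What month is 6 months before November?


November is month 11
11 - 6 = 5

May


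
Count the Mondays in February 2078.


February 2078 has 28 days
Anchor: Jan 1, 2078. With p = 2078 - 1 = 2077: (p + p//4 - p//100 + p//400) mod 7 = (2077 + 519 - 20 + 5) mod 7 = 2581 mod 7 = 5 -> Saturday (Mon=0 ... Sun=6)
Days before February (Jan): 31; February 1 index = (5 + 31) mod 7 = 1 -> Tuesday
First Monday is February 7
Mondays: 7, 14, 21, 28

4 Mondays


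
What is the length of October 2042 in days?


October 2042

31 days


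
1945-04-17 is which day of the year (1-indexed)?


Date: April 17, 1945
Days in months 1 through 3: 90
Plus 17 days in April

Day of year: 107


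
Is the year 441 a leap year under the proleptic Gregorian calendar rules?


Gregorian leap year rule: divisible by 4, but not by 100, unless also by 400.
441 is not divisible by 4 -> not a leap year

No


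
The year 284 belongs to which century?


Century = (year - 1) // 100 + 1
= (284 - 1) // 100 + 1
= 283 // 100 + 1
= 2 + 1

3rd century


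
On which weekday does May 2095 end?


May 2095 has 31 days
Anchor: Jan 1, 2095. With p = 2095 - 1 = 2094: (p + p//4 - p//100 + p//400) mod 7 = (2094 + 523 - 20 + 5) mod 7 = 2602 mod 7 = 5 -> Saturday (Mon=0 ... Sun=6)
Days before May (Jan-Apr): 120; May 1 index = (5 + 120) mod 7 = 6 -> Sunday
Last day offset: 31 - 1 = 30 days
Weekday index = (6 + 30) mod 7 = 1

Tuesday, May 31


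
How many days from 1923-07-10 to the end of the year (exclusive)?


Day of year: 191 of 365
Remaining = 365 - 191

174 days


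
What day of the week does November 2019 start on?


Target: November 1, 2019
Anchor: Jan 1, 2019. With p = 2019 - 1 = 2018: (p + p//4 - p//100 + p//400) mod 7 = (2018 + 504 - 20 + 5) mod 7 = 2507 mod 7 = 1 -> Tuesday (Mon=0 ... Sun=6)
Days before November (Jan-Oct): 304 days
Weekday index = (1 + 304) mod 7 = 4

Friday


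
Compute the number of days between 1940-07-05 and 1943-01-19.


From 1940-07-05 to 1943-01-19
1940-07-05: days before July = 31 + 29 + 31 + 30 + 31 + 30 = 182 (1940 is a leap year); day of year = 182 + 5 = 187
1943-01-19: day of year = 19
Rest of 1940: 366 - 187 = 179
Full years 1941 (365), 1942 (365): 730
Total = 179 + 730 + 19 = 928

928 days


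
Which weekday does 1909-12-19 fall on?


Date: December 19, 1909
Anchor: Jan 1, 1909. With p = 1909 - 1 = 1908: (p + p//4 - p//100 + p//400) mod 7 = (1908 + 477 - 19 + 4) mod 7 = 2370 mod 7 = 4 -> Friday (Mon=0 ... Sun=6)
Days before December (Jan-Nov): 334; offset = 334 + 19 - 1 = 352
Weekday index = (4 + 352) mod 7 = 6

Day of the week: Sunday


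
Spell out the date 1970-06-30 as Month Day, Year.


ISO 1970-06-30 parses as year=1970, month=06, day=30
Month 6 -> June

June 30, 1970


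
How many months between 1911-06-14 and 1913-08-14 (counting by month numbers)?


From June 1911 to August 1913
2 years * 12 = 24 months, plus 2 months = 26

26 months


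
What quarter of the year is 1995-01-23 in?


Month: January (month 1)
Q1: Jan-Mar, Q2: Apr-Jun, Q3: Jul-Sep, Q4: Oct-Dec

Q1


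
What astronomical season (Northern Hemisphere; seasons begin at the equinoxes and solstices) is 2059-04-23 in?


Date: April 23
Astronomical Spring (approx.; exact equinox/solstice day varies by year): March 20 to June 20
April 23 falls within the Spring window

Spring


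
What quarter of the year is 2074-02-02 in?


Month: February (month 2)
Q1: Jan-Mar, Q2: Apr-Jun, Q3: Jul-Sep, Q4: Oct-Dec

Q1


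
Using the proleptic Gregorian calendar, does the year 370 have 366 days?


Gregorian leap year rule: divisible by 4, but not by 100, unless also by 400.
370 is not divisible by 4 -> not a leap year

No


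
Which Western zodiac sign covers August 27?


Date: August 27
Conventional tropical zodiac dates: Virgo from August 23 onward; Libra starts September 23
August 27 falls within the Virgo range

Virgo


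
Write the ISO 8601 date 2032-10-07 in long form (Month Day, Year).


ISO 2032-10-07 parses as year=2032, month=10, day=07
Month 10 -> October

October 7, 2032


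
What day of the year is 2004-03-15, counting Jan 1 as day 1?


Date: March 15, 2004
Days in months 1 through 2: 60
Plus 15 days in March

Day of year: 75


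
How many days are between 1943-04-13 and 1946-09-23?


From 1943-04-13 to 1946-09-23
1943-04-13: days before April = 31 + 28 + 31 = 90 (1943 is not a leap year); day of year = 90 + 13 = 103
1946-09-23: days before September = 31 + 28 + 31 + 30 + 31 + 30 + 31 + 31 = 243 (1946 is not a leap year); day of year = 243 + 23 = 266
Rest of 1943: 365 - 103 = 262
Full years 1944 (366), 1945 (365): 731
Total = 262 + 731 + 266 = 1259

1259 days


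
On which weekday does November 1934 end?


November 1934 has 30 days
Anchor: Jan 1, 1934. With p = 1934 - 1 = 1933: (p + p//4 - p//100 + p//400) mod 7 = (1933 + 483 - 19 + 4) mod 7 = 2401 mod 7 = 0 -> Monday (Mon=0 ... Sun=6)
Days before November (Jan-Oct): 304; November 1 index = (0 + 304) mod 7 = 3 -> Thursday
Last day offset: 30 - 1 = 29 days
Weekday index = (3 + 29) mod 7 = 4

Friday, November 30


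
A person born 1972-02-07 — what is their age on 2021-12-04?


Birth: 1972-02-07
Reference: 2021-12-04
Year difference: 2021 - 1972 = 49

49 years old


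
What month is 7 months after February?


February is month 2
2 + 7 = 9

September


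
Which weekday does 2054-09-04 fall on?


Date: September 4, 2054
Anchor: Jan 1, 2054. With p = 2054 - 1 = 2053: (p + p//4 - p//100 + p//400) mod 7 = (2053 + 513 - 20 + 5) mod 7 = 2551 mod 7 = 3 -> Thursday (Mon=0 ... Sun=6)
Days before September (Jan-Aug): 243; offset = 243 + 4 - 1 = 246
Weekday index = (3 + 246) mod 7 = 4

Day of the week: Friday


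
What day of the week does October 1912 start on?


Target: October 1, 1912
Anchor: Jan 1, 1912. With p = 1912 - 1 = 1911: (p + p//4 - p//100 + p//400) mod 7 = (1911 + 477 - 19 + 4) mod 7 = 2373 mod 7 = 0 -> Monday (Mon=0 ... Sun=6)
Days before October (Jan-Sep): 274 days
Weekday index = (0 + 274) mod 7 = 1

Tuesday


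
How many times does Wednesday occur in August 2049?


August 2049 has 31 days
Anchor: Jan 1, 2049. With p = 2049 - 1 = 2048: (p + p//4 - p//100 + p//400) mod 7 = (2048 + 512 - 20 + 5) mod 7 = 2545 mod 7 = 4 -> Friday (Mon=0 ... Sun=6)
Days before August (Jan-Jul): 212; August 1 index = (4 + 212) mod 7 = 6 -> Sunday
First Wednesday is August 4
Wednesdays: 4, 11, 18, 25

4 Wednesdays


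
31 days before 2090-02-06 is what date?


Start: 2090-02-06, subtract 31 days
Back 6 days from February 6 reaches January 31, 2090 -> 25 left
January 2090: 31 - 25 = 6 -> lands on January 6

Result: 2090-01-06


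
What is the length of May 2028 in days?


May 2028

31 days


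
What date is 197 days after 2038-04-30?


Start: 2038-04-30, add 197 days
April 30 is the last day of April 2038 -> 197 left
May 2038 has 31 days -> 166 left
June 2038 has 30 days -> 136 left
July 2038 has 31 days -> 105 left
August 2038 has 31 days -> 74 left
September 2038 has 30 days -> 44 left
October 2038 has 31 days -> 13 left
November 2038: 13 <= 30 -> lands on November 13

Result: 2038-11-13


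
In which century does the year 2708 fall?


Century = (year - 1) // 100 + 1
= (2708 - 1) // 100 + 1
= 2707 // 100 + 1
= 27 + 1

28th century


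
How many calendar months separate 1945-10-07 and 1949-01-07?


From October 1945 to January 1949
4 years * 12 = 48 months, minus 9 months = 39

39 months


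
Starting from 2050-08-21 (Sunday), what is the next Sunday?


Current: Sunday
Target: Sunday
Days ahead: 7

Next Sunday: 2050-08-28


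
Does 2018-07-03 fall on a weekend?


Anchor: Jan 1, 2018. With p = 2018 - 1 = 2017: (p + p//4 - p//100 + p//400) mod 7 = (2017 + 504 - 20 + 5) mod 7 = 2506 mod 7 = 0 -> Monday (Mon=0 ... Sun=6)
Day of year: 184; offset = 183
Weekday index = (0 + 183) mod 7 = 1 -> Tuesday
Weekend days: Saturday, Sunday

No


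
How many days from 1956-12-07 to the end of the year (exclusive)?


Day of year: 342 of 366
Remaining = 366 - 342

24 days


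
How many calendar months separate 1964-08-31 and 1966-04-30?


From August 1964 to April 1966
2 years * 12 = 24 months, minus 4 months = 20

20 months


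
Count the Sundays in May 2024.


May 2024 has 31 days
Anchor: Jan 1, 2024. With p = 2024 - 1 = 2023: (p + p//4 - p//100 + p//400) mod 7 = (2023 + 505 - 20 + 5) mod 7 = 2513 mod 7 = 0 -> Monday (Mon=0 ... Sun=6)
Days before May (Jan-Apr): 121; May 1 index = (0 + 121) mod 7 = 2 -> Wednesday
First Sunday is May 5
Sundays: 5, 12, 19, 26

4 Sundays


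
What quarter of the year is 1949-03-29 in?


Month: March (month 3)
Q1: Jan-Mar, Q2: Apr-Jun, Q3: Jul-Sep, Q4: Oct-Dec

Q1


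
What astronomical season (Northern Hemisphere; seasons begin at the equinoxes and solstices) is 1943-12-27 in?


Date: December 27
Astronomical Winter (approx.; exact equinox/solstice day varies by year): December 21 to March 19
December 27 falls within the Winter window

Winter


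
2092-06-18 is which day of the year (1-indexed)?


Date: June 18, 2092
Days in months 1 through 5: 152
Plus 18 days in June

Day of year: 170


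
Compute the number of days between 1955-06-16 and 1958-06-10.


From 1955-06-16 to 1958-06-10
1955-06-16: days before June = 31 + 28 + 31 + 30 + 31 = 151 (1955 is not a leap year); day of year = 151 + 16 = 167
1958-06-10: days before June = 31 + 28 + 31 + 30 + 31 = 151 (1958 is not a leap year); day of year = 151 + 10 = 161
Rest of 1955: 365 - 167 = 198
Full years 1956 (366), 1957 (365): 731
Total = 198 + 731 + 161 = 1090

1090 days


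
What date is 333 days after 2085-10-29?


Start: 2085-10-29, add 333 days
October 2085 has 31 days: 31 - 29 = 2 days to October 31 -> 331 left
November 2085 has 30 days -> 301 left
December 2085 has 31 days -> 270 left
January 2086 has 31 days -> 239 left
February 2086 has 28 days -> 211 left
March 2086 has 31 days -> 180 left
April 2086 has 30 days -> 150 left
May 2086 has 31 days -> 119 left
June 2086 has 30 days -> 89 left
July 2086 has 31 days -> 58 left
August 2086 has 31 days -> 27 left
September 2086: 27 <= 30 -> lands on September 27

Result: 2086-09-27


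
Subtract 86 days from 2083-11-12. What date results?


Start: 2083-11-12, subtract 86 days
Back 12 days from November 12 reaches October 31, 2083 -> 74 left
October 2083 has 31 days -> back to September 30, 2083 -> 43 left
September 2083 has 30 days -> back to August 31, 2083 -> 13 left
August 2083: 31 - 13 = 18 -> lands on August 18

Result: 2083-08-18


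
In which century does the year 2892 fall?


Century = (year - 1) // 100 + 1
= (2892 - 1) // 100 + 1
= 2891 // 100 + 1
= 28 + 1

29th century


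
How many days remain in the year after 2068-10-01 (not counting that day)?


Day of year: 275 of 366
Remaining = 366 - 275

91 days


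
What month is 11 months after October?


October is month 10
10 + 11 = 21; wrap: 21 - 12 = 9

September


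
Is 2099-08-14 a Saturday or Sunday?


Anchor: Jan 1, 2099. With p = 2099 - 1 = 2098: (p + p//4 - p//100 + p//400) mod 7 = (2098 + 524 - 20 + 5) mod 7 = 2607 mod 7 = 3 -> Thursday (Mon=0 ... Sun=6)
Day of year: 226; offset = 225
Weekday index = (3 + 225) mod 7 = 4 -> Friday
Weekend days: Saturday, Sunday

No


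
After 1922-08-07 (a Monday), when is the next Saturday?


Current: Monday
Target: Saturday
Days ahead: 5

Next Saturday: 1922-08-12


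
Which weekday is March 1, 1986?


Target: March 1, 1986
Anchor: Jan 1, 1986. With p = 1986 - 1 = 1985: (p + p//4 - p//100 + p//400) mod 7 = (1985 + 496 - 19 + 4) mod 7 = 2466 mod 7 = 2 -> Wednesday (Mon=0 ... Sun=6)
Days before March (Jan-Feb): 59 days
Weekday index = (2 + 59) mod 7 = 5

Saturday


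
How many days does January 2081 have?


January 2081

31 days


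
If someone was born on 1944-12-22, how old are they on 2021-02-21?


Birth: 1944-12-22
Reference: 2021-02-21
Year difference: 2021 - 1944 = 77
Birthday not yet reached in 2021, subtract 1

76 years old


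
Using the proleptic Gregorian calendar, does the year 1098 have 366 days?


Gregorian leap year rule: divisible by 4, but not by 100, unless also by 400.
1098 is not divisible by 4 -> not a leap year

No


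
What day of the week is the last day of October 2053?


October 2053 has 31 days
Anchor: Jan 1, 2053. With p = 2053 - 1 = 2052: (p + p//4 - p//100 + p//400) mod 7 = (2052 + 513 - 20 + 5) mod 7 = 2550 mod 7 = 2 -> Wednesday (Mon=0 ... Sun=6)
Days before October (Jan-Sep): 273; October 1 index = (2 + 273) mod 7 = 2 -> Wednesday
Last day offset: 31 - 1 = 30 days
Weekday index = (2 + 30) mod 7 = 4

Friday, October 31


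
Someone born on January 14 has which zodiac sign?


Date: January 14
Conventional tropical zodiac dates: Capricorn from December 22 onward; Aquarius starts January 20
January 14 falls within the Capricorn range

Capricorn


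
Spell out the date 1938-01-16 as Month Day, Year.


ISO 1938-01-16 parses as year=1938, month=01, day=16
Month 1 -> January

January 16, 1938


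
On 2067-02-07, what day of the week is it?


Date: February 7, 2067
Anchor: Jan 1, 2067. With p = 2067 - 1 = 2066: (p + p//4 - p//100 + p//400) mod 7 = (2066 + 516 - 20 + 5) mod 7 = 2567 mod 7 = 5 -> Saturday (Mon=0 ... Sun=6)
Days before February (Jan): 31; offset = 31 + 7 - 1 = 37
Weekday index = (5 + 37) mod 7 = 0

Day of the week: Monday


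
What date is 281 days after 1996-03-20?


Start: 1996-03-20, add 281 days
March 1996 has 31 days: 31 - 20 = 11 days to March 31 -> 270 left
April 1996 has 30 days -> 240 left
May 1996 has 31 days -> 209 left
June 1996 has 30 days -> 179 left
July 1996 has 31 days -> 148 left
August 1996 has 31 days -> 117 left
September 1996 has 30 days -> 87 left
October 1996 has 31 days -> 56 left
November 1996 has 30 days -> 26 left
December 1996: 26 <= 31 -> lands on December 26

Result: 1996-12-26


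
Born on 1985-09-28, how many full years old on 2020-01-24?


Birth: 1985-09-28
Reference: 2020-01-24
Year difference: 2020 - 1985 = 35
Birthday not yet reached in 2020, subtract 1

34 years old


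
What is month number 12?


Month 12 of 12

December


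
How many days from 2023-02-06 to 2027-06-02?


From 2023-02-06 to 2027-06-02
2023-02-06: days before February = 31; day of year = 31 + 6 = 37
2027-06-02: days before June = 31 + 28 + 31 + 30 + 31 = 151 (2027 is not a leap year); day of year = 151 + 2 = 153
Rest of 2023: 365 - 37 = 328
Full years 2024 (366), 2025 (365), 2026 (365): 1096
Total = 328 + 1096 + 153 = 1577

1577 days


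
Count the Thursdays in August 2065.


August 2065 has 31 days
Anchor: Jan 1, 2065. With p = 2065 - 1 = 2064: (p + p//4 - p//100 + p//400) mod 7 = (2064 + 516 - 20 + 5) mod 7 = 2565 mod 7 = 3 -> Thursday (Mon=0 ... Sun=6)
Days before August (Jan-Jul): 212; August 1 index = (3 + 212) mod 7 = 5 -> Saturday
First Thursday is August 6
Thursdays: 6, 13, 20, 27

4 Thursdays


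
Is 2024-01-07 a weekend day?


Anchor: Jan 1, 2024. With p = 2024 - 1 = 2023: (p + p//4 - p//100 + p//400) mod 7 = (2023 + 505 - 20 + 5) mod 7 = 2513 mod 7 = 0 -> Monday (Mon=0 ... Sun=6)
Day of year: 7; offset = 6
Weekday index = (0 + 6) mod 7 = 6 -> Sunday
Weekend days: Saturday, Sunday

Yes


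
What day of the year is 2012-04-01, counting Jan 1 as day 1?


Date: April 1, 2012
Days in months 1 through 3: 91
Plus 1 days in April

Day of year: 92


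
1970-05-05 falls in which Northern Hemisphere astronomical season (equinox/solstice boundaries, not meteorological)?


Date: May 5
Astronomical Spring (approx.; exact equinox/solstice day varies by year): March 20 to June 20
May 5 falls within the Spring window

Spring


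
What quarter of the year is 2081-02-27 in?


Month: February (month 2)
Q1: Jan-Mar, Q2: Apr-Jun, Q3: Jul-Sep, Q4: Oct-Dec

Q1


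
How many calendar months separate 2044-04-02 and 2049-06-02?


From April 2044 to June 2049
5 years * 12 = 60 months, plus 2 months = 62

62 months


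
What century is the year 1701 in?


Century = (year - 1) // 100 + 1
= (1701 - 1) // 100 + 1
= 1700 // 100 + 1
= 17 + 1

18th century


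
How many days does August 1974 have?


August 1974

31 days


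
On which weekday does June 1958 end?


June 1958 has 30 days
Anchor: Jan 1, 1958. With p = 1958 - 1 = 1957: (p + p//4 - p//100 + p//400) mod 7 = (1957 + 489 - 19 + 4) mod 7 = 2431 mod 7 = 2 -> Wednesday (Mon=0 ... Sun=6)
Days before June (Jan-May): 151; June 1 index = (2 + 151) mod 7 = 6 -> Sunday
Last day offset: 30 - 1 = 29 days
Weekday index = (6 + 29) mod 7 = 0

Monday, June 30


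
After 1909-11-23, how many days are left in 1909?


Day of year: 327 of 365
Remaining = 365 - 327

38 days


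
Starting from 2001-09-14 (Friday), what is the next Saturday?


Current: Friday
Target: Saturday
Days ahead: 1

Next Saturday: 2001-09-15


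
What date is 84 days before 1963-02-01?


Start: 1963-02-01, subtract 84 days
Back 1 day from February 1 reaches January 31, 1963 -> 83 left
January 1963 has 31 days -> back to December 31, 1962 -> 52 left
December 1962 has 31 days -> back to November 30, 1962 -> 21 left
November 1962: 30 - 21 = 9 -> lands on November 9

Result: 1962-11-09


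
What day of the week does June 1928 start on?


Target: June 1, 1928
Anchor: Jan 1, 1928. With p = 1928 - 1 = 1927: (p + p//4 - p//100 + p//400) mod 7 = (1927 + 481 - 19 + 4) mod 7 = 2393 mod 7 = 6 -> Sunday (Mon=0 ... Sun=6)
Days before June (Jan-May): 152 days
Weekday index = (6 + 152) mod 7 = 4

Friday


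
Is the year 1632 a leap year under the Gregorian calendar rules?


Gregorian leap year rule: divisible by 4, but not by 100, unless also by 400.
1632 is divisible by 4 but not 100 -> leap year

Yes


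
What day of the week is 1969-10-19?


Date: October 19, 1969
Anchor: Jan 1, 1969. With p = 1969 - 1 = 1968: (p + p//4 - p//100 + p//400) mod 7 = (1968 + 492 - 19 + 4) mod 7 = 2445 mod 7 = 2 -> Wednesday (Mon=0 ... Sun=6)
Days before October (Jan-Sep): 273; offset = 273 + 19 - 1 = 291
Weekday index = (2 + 291) mod 7 = 6

Day of the week: Sunday


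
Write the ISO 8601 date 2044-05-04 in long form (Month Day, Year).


ISO 2044-05-04 parses as year=2044, month=05, day=04
Month 5 -> May

May 4, 2044


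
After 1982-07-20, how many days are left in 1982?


Day of year: 201 of 365
Remaining = 365 - 201

164 days


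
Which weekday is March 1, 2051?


Target: March 1, 2051
Anchor: Jan 1, 2051. With p = 2051 - 1 = 2050: (p + p//4 - p//100 + p//400) mod 7 = (2050 + 512 - 20 + 5) mod 7 = 2547 mod 7 = 6 -> Sunday (Mon=0 ... Sun=6)
Days before March (Jan-Feb): 59 days
Weekday index = (6 + 59) mod 7 = 2

Wednesday


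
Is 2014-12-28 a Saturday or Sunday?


Anchor: Jan 1, 2014. With p = 2014 - 1 = 2013: (p + p//4 - p//100 + p//400) mod 7 = (2013 + 503 - 20 + 5) mod 7 = 2501 mod 7 = 2 -> Wednesday (Mon=0 ... Sun=6)
Day of year: 362; offset = 361
Weekday index = (2 + 361) mod 7 = 6 -> Sunday
Weekend days: Saturday, Sunday

Yes


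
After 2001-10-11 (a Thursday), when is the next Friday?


Current: Thursday
Target: Friday
Days ahead: 1

Next Friday: 2001-10-12


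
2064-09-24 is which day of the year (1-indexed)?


Date: September 24, 2064
Days in months 1 through 8: 244
Plus 24 days in September

Day of year: 268


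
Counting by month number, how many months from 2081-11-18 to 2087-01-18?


From November 2081 to January 2087
6 years * 12 = 72 months, minus 10 months = 62

62 months


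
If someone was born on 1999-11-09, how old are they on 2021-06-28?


Birth: 1999-11-09
Reference: 2021-06-28
Year difference: 2021 - 1999 = 22
Birthday not yet reached in 2021, subtract 1

21 years old


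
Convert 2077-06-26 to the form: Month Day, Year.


ISO 2077-06-26 parses as year=2077, month=06, day=26
Month 6 -> June

June 26, 2077


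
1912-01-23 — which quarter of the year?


Month: January (month 1)
Q1: Jan-Mar, Q2: Apr-Jun, Q3: Jul-Sep, Q4: Oct-Dec

Q1


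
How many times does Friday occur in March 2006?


March 2006 has 31 days
Anchor: Jan 1, 2006. With p = 2006 - 1 = 2005: (p + p//4 - p//100 + p//400) mod 7 = (2005 + 501 - 20 + 5) mod 7 = 2491 mod 7 = 6 -> Sunday (Mon=0 ... Sun=6)
Days before March (Jan-Feb): 59; March 1 index = (6 + 59) mod 7 = 2 -> Wednesday
First Friday is March 3
Fridays: 3, 10, 17, 24, 31

5 Fridays


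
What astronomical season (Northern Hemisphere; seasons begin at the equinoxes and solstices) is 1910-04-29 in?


Date: April 29
Astronomical Spring (approx.; exact equinox/solstice day varies by year): March 20 to June 20
April 29 falls within the Spring window

Spring


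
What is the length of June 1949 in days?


June 1949

30 days


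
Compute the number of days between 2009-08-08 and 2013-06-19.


From 2009-08-08 to 2013-06-19
2009-08-08: days before August = 31 + 28 + 31 + 30 + 31 + 30 + 31 = 212 (2009 is not a leap year); day of year = 212 + 8 = 220
2013-06-19: days before June = 31 + 28 + 31 + 30 + 31 = 151 (2013 is not a leap year); day of year = 151 + 19 = 170
Rest of 2009: 365 - 220 = 145
Full years 2010 (365), 2011 (365), 2012 (366): 1096
Total = 145 + 1096 + 170 = 1411

1411 days


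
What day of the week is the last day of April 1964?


April 1964 has 30 days
Anchor: Jan 1, 1964. With p = 1964 - 1 = 1963: (p + p//4 - p//100 + p//400) mod 7 = (1963 + 490 - 19 + 4) mod 7 = 2438 mod 7 = 2 -> Wednesday (Mon=0 ... Sun=6)
Days before April (Jan-Mar): 91; April 1 index = (2 + 91) mod 7 = 2 -> Wednesday
Last day offset: 30 - 1 = 29 days
Weekday index = (2 + 29) mod 7 = 3

Thursday, April 30


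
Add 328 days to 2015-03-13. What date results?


Start: 2015-03-13, add 328 days
March 2015 has 31 days: 31 - 13 = 18 days to March 31 -> 310 left
April 2015 has 30 days -> 280 left
May 2015 has 31 days -> 249 left
June 2015 has 30 days -> 219 left
July 2015 has 31 days -> 188 left
August 2015 has 31 days -> 157 left
September 2015 has 30 days -> 127 left
October 2015 has 31 days -> 96 left
November 2015 has 30 days -> 66 left
December 2015 has 31 days -> 35 left
January 2016 has 31 days -> 4 left
February 2016: 4 <= 29 -> lands on February 4

Result: 2016-02-04
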